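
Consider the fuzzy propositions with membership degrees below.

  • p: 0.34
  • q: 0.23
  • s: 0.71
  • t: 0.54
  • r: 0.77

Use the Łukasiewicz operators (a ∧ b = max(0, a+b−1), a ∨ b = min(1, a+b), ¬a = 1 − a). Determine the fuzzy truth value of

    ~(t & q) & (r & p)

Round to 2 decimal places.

0.11

t & q = max(0, a+b−1) on (0.54, 0.23) = 0.00
~(t & q) = 1 − 0.00 = 1.00
r & p = max(0, a+b−1) on (0.77, 0.34) = 0.11
~(t & q) & (r & p) = max(0, a+b−1) on (1.00, 0.11) = 0.11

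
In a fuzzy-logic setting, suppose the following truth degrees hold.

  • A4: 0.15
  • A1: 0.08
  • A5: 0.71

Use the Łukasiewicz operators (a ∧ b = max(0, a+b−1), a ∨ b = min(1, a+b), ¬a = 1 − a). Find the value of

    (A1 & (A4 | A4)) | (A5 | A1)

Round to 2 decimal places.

0.79

A4 | A4 = min(1, a+b) on (0.15, 0.15) = 0.30
A1 & (A4 | A4) = max(0, a+b−1) on (0.08, 0.30) = 0.00
A5 | A1 = min(1, a+b) on (0.71, 0.08) = 0.79
(A1 & (A4 | A4)) | (A5 | A1) = min(1, a+b) on (0.00, 0.79) = 0.79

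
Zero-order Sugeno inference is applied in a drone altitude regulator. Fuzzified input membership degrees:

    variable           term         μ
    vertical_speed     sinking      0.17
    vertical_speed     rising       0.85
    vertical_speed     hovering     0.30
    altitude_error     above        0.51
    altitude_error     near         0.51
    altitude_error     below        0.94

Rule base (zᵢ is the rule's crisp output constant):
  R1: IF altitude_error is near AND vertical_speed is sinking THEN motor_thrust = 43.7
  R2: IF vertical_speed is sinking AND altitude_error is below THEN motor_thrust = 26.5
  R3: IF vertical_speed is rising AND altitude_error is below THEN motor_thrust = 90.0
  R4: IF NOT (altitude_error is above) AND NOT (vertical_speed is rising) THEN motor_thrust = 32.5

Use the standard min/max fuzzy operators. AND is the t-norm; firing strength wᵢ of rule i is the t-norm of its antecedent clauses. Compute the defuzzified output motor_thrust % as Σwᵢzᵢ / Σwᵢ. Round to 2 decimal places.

R1 (z=43.7): near=0.51, sinking=0.17; AND[min(a, b)] → w = 0.17
R2 (z=26.5): sinking=0.17, below=0.94; AND[min(a, b)] → w = 0.17
R3 (z=90.0): rising=0.85, below=0.94; AND[min(a, b)] → w = 0.85
R4 (z=32.5): ¬above=1−0.51=0.49, ¬rising=1−0.85=0.15; AND[min(a, b)] → w = 0.15
Weighted average = (0.17·43.7 + 0.17·26.5 + 0.85·90.0 + 0.15·32.5) / (0.17 + 0.17 + 0.85 + 0.15)
  = 93.3090 / 1.3400 = 69.63

69.63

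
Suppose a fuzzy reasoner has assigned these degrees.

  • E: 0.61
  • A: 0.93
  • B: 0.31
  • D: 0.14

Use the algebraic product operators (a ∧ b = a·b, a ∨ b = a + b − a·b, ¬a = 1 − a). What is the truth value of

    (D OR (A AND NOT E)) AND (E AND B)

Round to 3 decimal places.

0.085

NOT E = 1 − 0.6100 = 0.3900
A AND NOT E = a·b on (0.9300, 0.3900) = 0.3627
D OR (A AND NOT E) = a + b − a·b on (0.1400, 0.3627) = 0.4519
E AND B = a·b on (0.6100, 0.3100) = 0.1891
(D OR (A AND NOT E)) AND (E AND B) = a·b on (0.4519, 0.1891) = 0.0855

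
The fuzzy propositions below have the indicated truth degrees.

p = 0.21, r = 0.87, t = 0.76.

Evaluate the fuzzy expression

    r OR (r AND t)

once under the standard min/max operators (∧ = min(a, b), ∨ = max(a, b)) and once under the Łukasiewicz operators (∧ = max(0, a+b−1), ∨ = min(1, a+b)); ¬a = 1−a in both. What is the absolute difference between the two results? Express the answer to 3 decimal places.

Under standard min/max:
  r AND t = min(a, b) on (0.87, 0.76) = 0.76
  r OR (r AND t) = max(a, b) on (0.87, 0.76) = 0.87
  → value = 0.8700
Under Łukasiewicz:
  r AND t = max(0, a+b−1) on (0.87, 0.76) = 0.63
  r OR (r AND t) = min(1, a+b) on (0.87, 0.63) = 1.00
  → value = 1.0000
|0.8700 − 1.0000| = 0.130

0.130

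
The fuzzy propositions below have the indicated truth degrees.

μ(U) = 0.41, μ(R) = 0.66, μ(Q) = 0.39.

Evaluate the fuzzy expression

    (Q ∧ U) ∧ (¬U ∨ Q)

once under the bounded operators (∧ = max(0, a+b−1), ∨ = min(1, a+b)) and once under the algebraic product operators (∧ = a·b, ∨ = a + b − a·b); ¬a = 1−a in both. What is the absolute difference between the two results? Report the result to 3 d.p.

Under bounded:
  Q ∧ U = max(0, a+b−1) on (0.39, 0.41) = 0.00
  ¬U = 1 − 0.41 = 0.59
  ¬U ∨ Q = min(1, a+b) on (0.59, 0.39) = 0.98
  (Q ∧ U) ∧ (¬U ∨ Q) = max(0, a+b−1) on (0.00, 0.98) = 0.00
  → value = 0.0000
Under algebraic product:
  Q ∧ U = a·b on (0.3900, 0.4100) = 0.1599
  ¬U = 1 − 0.4100 = 0.5900
  ¬U ∨ Q = a + b − a·b on (0.5900, 0.3900) = 0.7499
  (Q ∧ U) ∧ (¬U ∨ Q) = a·b on (0.1599, 0.7499) = 0.1199
  → value = 0.1199
|0.0000 − 0.1199| = 0.120

0.120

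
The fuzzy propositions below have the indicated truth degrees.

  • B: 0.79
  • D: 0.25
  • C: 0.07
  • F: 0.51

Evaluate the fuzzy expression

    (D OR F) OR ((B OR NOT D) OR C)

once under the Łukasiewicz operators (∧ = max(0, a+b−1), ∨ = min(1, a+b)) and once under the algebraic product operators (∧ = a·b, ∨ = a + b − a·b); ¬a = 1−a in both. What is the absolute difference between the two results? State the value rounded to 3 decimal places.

0.018

Under Łukasiewicz:
  D OR F = min(1, a+b) on (0.25, 0.51) = 0.76
  NOT D = 1 − 0.25 = 0.75
  B OR NOT D = min(1, a+b) on (0.79, 0.75) = 1.00
  (B OR NOT D) OR C = min(1, a+b) on (1.00, 0.07) = 1.00
  (D OR F) OR ((B OR NOT D) OR C) = min(1, a+b) on (0.76, 1.00) = 1.00
  → value = 1.0000
Under algebraic product:
  D OR F = a + b − a·b on (0.2500, 0.5100) = 0.6325
  NOT D = 1 − 0.2500 = 0.7500
  B OR NOT D = a + b − a·b on (0.7900, 0.7500) = 0.9475
  (B OR NOT D) OR C = a + b − a·b on (0.9475, 0.0700) = 0.9512
  (D OR F) OR ((B OR NOT D) OR C) = a + b − a·b on (0.6325, 0.9512) = 0.9821
  → value = 0.9821
|1.0000 − 0.9821| = 0.018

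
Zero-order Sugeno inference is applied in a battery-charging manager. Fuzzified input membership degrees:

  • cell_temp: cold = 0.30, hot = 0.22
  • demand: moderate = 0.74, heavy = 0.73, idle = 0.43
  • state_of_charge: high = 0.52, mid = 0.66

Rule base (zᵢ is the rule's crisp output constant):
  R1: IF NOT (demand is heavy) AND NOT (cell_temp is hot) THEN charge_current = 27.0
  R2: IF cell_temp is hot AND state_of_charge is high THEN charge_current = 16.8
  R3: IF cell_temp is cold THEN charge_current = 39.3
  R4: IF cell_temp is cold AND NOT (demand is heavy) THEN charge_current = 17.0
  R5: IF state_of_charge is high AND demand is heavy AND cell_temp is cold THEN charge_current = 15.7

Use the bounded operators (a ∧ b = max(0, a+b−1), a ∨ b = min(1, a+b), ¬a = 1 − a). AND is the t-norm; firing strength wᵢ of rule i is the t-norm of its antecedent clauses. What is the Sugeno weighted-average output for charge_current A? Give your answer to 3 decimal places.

37.543

R1 (z=27.0): ¬heavy=1−0.73=0.27, ¬hot=1−0.22=0.78; AND[max(0, a+b−1)] → w = 0.05
R2 (z=16.8): hot=0.22, high=0.52; AND[max(0, a+b−1)] → w = 0.00
R3 (z=39.3): cold=0.30 → w = 0.30
R4 (z=17.0): cold=0.30, ¬heavy=1−0.73=0.27; AND[max(0, a+b−1)] → w = 0.00
R5 (z=15.7): high=0.52, heavy=0.73, cold=0.30; AND[max(0, a+b−1)] → w = 0.00
Weighted average = (0.05·27.0 + 0.00·16.8 + 0.30·39.3 + 0.00·17.0 + 0.00·15.7) / (0.05 + 0.00 + 0.30 + 0.00 + 0.00)
  = 13.1400 / 0.3500 = 37.543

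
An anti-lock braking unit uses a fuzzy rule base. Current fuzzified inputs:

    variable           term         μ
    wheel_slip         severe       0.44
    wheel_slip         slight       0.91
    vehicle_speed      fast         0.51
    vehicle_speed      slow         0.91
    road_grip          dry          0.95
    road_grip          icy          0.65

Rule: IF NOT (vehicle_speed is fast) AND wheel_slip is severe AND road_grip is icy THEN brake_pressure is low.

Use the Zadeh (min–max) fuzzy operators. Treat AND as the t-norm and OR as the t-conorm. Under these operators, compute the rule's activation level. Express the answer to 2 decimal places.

0.44

firing strength: ¬fast=1−0.51=0.49, severe=0.44, icy=0.65; AND[min(a, b)] → w = 0.44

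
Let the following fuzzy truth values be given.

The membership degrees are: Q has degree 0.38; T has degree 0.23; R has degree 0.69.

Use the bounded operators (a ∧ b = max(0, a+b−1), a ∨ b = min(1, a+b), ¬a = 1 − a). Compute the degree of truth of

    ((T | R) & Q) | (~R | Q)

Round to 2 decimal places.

0.99

T | R = min(1, a+b) on (0.23, 0.69) = 0.92
(T | R) & Q = max(0, a+b−1) on (0.92, 0.38) = 0.30
~R = 1 − 0.69 = 0.31
~R | Q = min(1, a+b) on (0.31, 0.38) = 0.69
((T | R) & Q) | (~R | Q) = min(1, a+b) on (0.30, 0.69) = 0.99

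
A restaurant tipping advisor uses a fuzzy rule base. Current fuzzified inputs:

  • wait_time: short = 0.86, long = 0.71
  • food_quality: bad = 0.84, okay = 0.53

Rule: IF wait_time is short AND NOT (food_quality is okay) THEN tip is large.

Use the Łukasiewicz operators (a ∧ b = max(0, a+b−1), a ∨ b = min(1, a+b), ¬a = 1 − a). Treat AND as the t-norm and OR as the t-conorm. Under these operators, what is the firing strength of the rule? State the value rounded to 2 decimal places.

firing strength: short=0.86, ¬okay=1−0.53=0.47; AND[max(0, a+b−1)] → w = 0.33

0.33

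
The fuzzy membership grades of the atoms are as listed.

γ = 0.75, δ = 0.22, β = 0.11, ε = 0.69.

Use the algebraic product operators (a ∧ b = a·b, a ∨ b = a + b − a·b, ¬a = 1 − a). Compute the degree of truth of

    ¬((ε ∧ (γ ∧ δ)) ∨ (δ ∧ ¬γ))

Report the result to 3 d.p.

γ ∧ δ = a·b on (0.7500, 0.2200) = 0.1650
ε ∧ (γ ∧ δ) = a·b on (0.6900, 0.1650) = 0.1138
¬γ = 1 − 0.7500 = 0.2500
δ ∧ ¬γ = a·b on (0.2200, 0.2500) = 0.0550
(ε ∧ (γ ∧ δ)) ∨ (δ ∧ ¬γ) = a + b − a·b on (0.1138, 0.0550) = 0.1626
¬((ε ∧ (γ ∧ δ)) ∨ (δ ∧ ¬γ)) = 1 − 0.1626 = 0.8374

0.837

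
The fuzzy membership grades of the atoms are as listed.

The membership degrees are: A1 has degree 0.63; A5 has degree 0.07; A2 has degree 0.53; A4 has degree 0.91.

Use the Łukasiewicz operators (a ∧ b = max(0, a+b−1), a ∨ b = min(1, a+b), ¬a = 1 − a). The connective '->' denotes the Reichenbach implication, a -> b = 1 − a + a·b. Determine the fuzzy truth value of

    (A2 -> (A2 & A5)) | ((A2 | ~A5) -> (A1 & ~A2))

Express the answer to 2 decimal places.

0.57

A2 & A5 = max(0, a+b−1) on (0.53, 0.07) = 0.00
A2 -> (A2 & A5)  [Reichenbach: 1 − a + a·b] with a=0.53, b=0.00 → 0.47
~A5 = 1 − 0.07 = 0.93
A2 | ~A5 = min(1, a+b) on (0.53, 0.93) = 1.00
~A2 = 1 − 0.53 = 0.47
A1 & ~A2 = max(0, a+b−1) on (0.63, 0.47) = 0.10
(A2 | ~A5) -> (A1 & ~A2)  [Reichenbach: 1 − a + a·b] with a=1.00, b=0.10 → 0.10
(A2 -> (A2 & A5)) | ((A2 | ~A5) -> (A1 & ~A2)) = min(1, a+b) on (0.47, 0.10) = 0.57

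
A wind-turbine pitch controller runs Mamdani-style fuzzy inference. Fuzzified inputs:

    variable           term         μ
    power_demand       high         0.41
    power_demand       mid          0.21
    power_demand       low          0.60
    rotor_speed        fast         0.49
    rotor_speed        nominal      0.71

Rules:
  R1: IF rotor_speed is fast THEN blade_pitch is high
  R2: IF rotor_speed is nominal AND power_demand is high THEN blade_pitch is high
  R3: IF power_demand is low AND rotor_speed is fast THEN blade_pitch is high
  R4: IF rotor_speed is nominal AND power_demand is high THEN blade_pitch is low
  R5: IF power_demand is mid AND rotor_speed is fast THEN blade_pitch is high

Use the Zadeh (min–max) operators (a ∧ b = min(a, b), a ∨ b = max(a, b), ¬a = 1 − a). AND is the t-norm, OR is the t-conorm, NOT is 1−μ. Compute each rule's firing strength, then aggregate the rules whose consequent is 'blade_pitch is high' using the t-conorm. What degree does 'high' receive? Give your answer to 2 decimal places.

0.49

R1: fast=0.49 → w = 0.49
R2: nominal=0.71, high=0.41; AND[min(a, b)] → w = 0.41
R3: low=0.60, fast=0.49; AND[min(a, b)] → w = 0.49
R4: nominal=0.71, high=0.41; AND[min(a, b)] → w = 0.41
R5: mid=0.21, fast=0.49; AND[min(a, b)] → w = 0.21
Rules with consequent 'high': {R1, R2, R3, R5} → strengths 0.49, 0.41, 0.49, 0.21
Aggregate via t-conorm [max(a, b)]: 0.49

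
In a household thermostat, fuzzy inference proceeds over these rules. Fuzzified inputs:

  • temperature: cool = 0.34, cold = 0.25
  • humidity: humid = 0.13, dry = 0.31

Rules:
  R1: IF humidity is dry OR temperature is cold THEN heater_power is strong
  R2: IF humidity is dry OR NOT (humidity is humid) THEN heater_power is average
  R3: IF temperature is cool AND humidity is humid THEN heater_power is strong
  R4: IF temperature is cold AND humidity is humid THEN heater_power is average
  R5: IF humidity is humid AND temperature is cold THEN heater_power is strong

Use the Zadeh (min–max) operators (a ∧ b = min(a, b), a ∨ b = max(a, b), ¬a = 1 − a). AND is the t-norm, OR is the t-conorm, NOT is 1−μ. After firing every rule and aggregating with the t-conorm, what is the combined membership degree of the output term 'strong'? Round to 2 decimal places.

0.31

R1: dry=0.31, cold=0.25; OR[max(a, b)] → w = 0.31
R2: dry=0.31, ¬humid=1−0.13=0.87; OR[max(a, b)] → w = 0.87
R3: cool=0.34, humid=0.13; AND[min(a, b)] → w = 0.13
R4: cold=0.25, humid=0.13; AND[min(a, b)] → w = 0.13
R5: humid=0.13, cold=0.25; AND[min(a, b)] → w = 0.13
Rules with consequent 'strong': {R1, R3, R5} → strengths 0.31, 0.13, 0.13
Aggregate via t-conorm [max(a, b)]: 0.31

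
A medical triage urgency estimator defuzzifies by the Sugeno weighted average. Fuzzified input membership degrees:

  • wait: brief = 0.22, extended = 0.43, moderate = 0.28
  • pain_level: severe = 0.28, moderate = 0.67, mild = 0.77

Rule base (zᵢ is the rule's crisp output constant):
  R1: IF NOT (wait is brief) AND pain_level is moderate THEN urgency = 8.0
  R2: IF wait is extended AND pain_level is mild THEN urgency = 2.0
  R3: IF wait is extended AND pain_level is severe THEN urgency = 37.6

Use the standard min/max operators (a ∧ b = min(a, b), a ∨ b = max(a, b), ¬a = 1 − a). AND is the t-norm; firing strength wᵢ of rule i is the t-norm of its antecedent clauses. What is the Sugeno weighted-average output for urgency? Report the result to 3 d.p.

12.136

R1 (z=8.0): ¬brief=1−0.22=0.78, moderate=0.67; AND[min(a, b)] → w = 0.67
R2 (z=2.0): extended=0.43, mild=0.77; AND[min(a, b)] → w = 0.43
R3 (z=37.6): extended=0.43, severe=0.28; AND[min(a, b)] → w = 0.28
Weighted average = (0.67·8.0 + 0.43·2.0 + 0.28·37.6) / (0.67 + 0.43 + 0.28)
  = 16.7480 / 1.3800 = 12.136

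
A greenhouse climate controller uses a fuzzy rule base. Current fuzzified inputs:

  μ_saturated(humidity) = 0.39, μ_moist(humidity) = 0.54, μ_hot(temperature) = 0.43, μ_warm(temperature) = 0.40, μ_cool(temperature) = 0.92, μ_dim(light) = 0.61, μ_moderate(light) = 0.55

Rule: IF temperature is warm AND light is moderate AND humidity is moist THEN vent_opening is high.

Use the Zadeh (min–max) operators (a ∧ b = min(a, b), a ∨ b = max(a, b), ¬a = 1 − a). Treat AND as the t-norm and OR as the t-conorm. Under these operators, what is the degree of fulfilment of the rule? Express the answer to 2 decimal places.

firing strength: warm=0.40, moderate=0.55, moist=0.54; AND[min(a, b)] → w = 0.40

0.40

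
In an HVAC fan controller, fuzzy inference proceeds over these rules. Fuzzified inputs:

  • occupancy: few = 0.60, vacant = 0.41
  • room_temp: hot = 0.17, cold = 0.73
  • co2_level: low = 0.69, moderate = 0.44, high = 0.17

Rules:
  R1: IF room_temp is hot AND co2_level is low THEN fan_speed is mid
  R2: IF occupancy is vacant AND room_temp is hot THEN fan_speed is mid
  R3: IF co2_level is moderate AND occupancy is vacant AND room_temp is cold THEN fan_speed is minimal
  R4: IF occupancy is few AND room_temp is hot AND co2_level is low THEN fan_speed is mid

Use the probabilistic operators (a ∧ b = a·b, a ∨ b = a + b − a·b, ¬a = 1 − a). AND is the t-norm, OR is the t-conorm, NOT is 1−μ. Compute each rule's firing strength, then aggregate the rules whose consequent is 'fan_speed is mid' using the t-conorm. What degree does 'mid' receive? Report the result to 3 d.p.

R1: hot=0.17, low=0.69; AND[a·b] → w = 0.1173
R2: vacant=0.41, hot=0.17; AND[a·b] → w = 0.0697
R3: moderate=0.44, vacant=0.41, cold=0.73; AND[a·b] → w = 0.1317
R4: few=0.60, hot=0.17, low=0.69; AND[a·b] → w = 0.0704
Rules with consequent 'mid': {R1, R2, R4} → strengths 0.1173, 0.0697, 0.0704
Aggregate via t-conorm [a + b − a·b]: 0.2366

0.237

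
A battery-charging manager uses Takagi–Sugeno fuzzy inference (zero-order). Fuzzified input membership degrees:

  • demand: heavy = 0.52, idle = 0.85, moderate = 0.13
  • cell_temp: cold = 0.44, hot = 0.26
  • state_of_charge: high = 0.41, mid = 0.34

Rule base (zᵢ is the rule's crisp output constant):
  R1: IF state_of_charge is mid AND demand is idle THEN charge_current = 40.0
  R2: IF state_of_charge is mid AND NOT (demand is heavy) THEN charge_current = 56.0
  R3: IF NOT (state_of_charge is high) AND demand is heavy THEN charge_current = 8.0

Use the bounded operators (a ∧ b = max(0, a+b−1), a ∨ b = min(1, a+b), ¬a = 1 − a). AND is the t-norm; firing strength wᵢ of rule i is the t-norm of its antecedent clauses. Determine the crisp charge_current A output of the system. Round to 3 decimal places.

R1 (z=40.0): mid=0.34, idle=0.85; AND[max(0, a+b−1)] → w = 0.19
R2 (z=56.0): mid=0.34, ¬heavy=1−0.52=0.48; AND[max(0, a+b−1)] → w = 0.00
R3 (z=8.0): ¬high=1−0.41=0.59, heavy=0.52; AND[max(0, a+b−1)] → w = 0.11
Weighted average = (0.19·40.0 + 0.00·56.0 + 0.11·8.0) / (0.19 + 0.00 + 0.11)
  = 8.4800 / 0.3000 = 28.267

28.267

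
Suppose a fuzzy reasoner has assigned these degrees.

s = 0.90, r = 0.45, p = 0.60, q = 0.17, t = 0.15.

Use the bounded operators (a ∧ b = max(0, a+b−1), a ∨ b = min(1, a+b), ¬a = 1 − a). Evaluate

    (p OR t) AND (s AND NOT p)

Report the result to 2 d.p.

0.05

p OR t = min(1, a+b) on (0.60, 0.15) = 0.75
NOT p = 1 − 0.60 = 0.40
s AND NOT p = max(0, a+b−1) on (0.90, 0.40) = 0.30
(p OR t) AND (s AND NOT p) = max(0, a+b−1) on (0.75, 0.30) = 0.05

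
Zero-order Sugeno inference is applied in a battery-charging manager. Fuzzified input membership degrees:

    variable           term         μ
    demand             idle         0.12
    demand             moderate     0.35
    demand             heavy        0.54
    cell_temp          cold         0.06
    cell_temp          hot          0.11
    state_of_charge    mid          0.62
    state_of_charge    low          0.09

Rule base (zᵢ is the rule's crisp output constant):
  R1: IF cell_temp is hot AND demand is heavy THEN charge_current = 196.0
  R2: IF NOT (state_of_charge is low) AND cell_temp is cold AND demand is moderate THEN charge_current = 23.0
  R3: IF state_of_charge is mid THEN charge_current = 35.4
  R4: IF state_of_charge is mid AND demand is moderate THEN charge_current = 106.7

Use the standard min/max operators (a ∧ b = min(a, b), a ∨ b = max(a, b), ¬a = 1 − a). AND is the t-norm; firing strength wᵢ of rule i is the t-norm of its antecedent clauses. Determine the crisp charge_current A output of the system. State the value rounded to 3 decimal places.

72.134

R1 (z=196.0): hot=0.11, heavy=0.54; AND[min(a, b)] → w = 0.11
R2 (z=23.0): ¬low=1−0.09=0.91, cold=0.06, moderate=0.35; AND[min(a, b)] → w = 0.06
R3 (z=35.4): mid=0.62 → w = 0.62
R4 (z=106.7): mid=0.62, moderate=0.35; AND[min(a, b)] → w = 0.35
Weighted average = (0.11·196.0 + 0.06·23.0 + 0.62·35.4 + 0.35·106.7) / (0.11 + 0.06 + 0.62 + 0.35)
  = 82.2330 / 1.1400 = 72.134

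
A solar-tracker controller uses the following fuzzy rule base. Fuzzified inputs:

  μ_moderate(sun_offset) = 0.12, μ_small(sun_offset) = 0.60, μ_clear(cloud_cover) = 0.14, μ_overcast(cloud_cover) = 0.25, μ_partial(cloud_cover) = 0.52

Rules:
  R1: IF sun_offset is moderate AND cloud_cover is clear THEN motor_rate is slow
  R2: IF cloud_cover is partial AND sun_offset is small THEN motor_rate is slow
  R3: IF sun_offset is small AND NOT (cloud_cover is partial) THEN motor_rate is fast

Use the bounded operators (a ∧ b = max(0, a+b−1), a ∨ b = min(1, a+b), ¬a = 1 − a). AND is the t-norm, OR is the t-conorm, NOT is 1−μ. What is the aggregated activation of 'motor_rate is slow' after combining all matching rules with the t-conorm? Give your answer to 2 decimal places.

R1: moderate=0.12, clear=0.14; AND[max(0, a+b−1)] → w = 0.00
R2: partial=0.52, small=0.60; AND[max(0, a+b−1)] → w = 0.12
R3: small=0.60, ¬partial=1−0.52=0.48; AND[max(0, a+b−1)] → w = 0.08
Rules with consequent 'slow': {R1, R2} → strengths 0.00, 0.12
Aggregate via t-conorm [min(1, a+b)]: 0.12

0.12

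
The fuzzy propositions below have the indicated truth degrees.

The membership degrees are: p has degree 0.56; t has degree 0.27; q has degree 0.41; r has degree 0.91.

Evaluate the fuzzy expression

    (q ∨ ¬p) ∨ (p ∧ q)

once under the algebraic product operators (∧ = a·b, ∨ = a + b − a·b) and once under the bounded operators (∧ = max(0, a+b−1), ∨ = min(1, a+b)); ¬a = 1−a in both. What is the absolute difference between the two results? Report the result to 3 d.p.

0.105

Under algebraic product:
  ¬p = 1 − 0.5600 = 0.4400
  q ∨ ¬p = a + b − a·b on (0.4100, 0.4400) = 0.6696
  p ∧ q = a·b on (0.5600, 0.4100) = 0.2296
  (q ∨ ¬p) ∨ (p ∧ q) = a + b − a·b on (0.6696, 0.2296) = 0.7455
  → value = 0.7455
Under bounded:
  ¬p = 1 − 0.56 = 0.44
  q ∨ ¬p = min(1, a+b) on (0.41, 0.44) = 0.85
  p ∧ q = max(0, a+b−1) on (0.56, 0.41) = 0.00
  (q ∨ ¬p) ∨ (p ∧ q) = min(1, a+b) on (0.85, 0.00) = 0.85
  → value = 0.8500
|0.7455 − 0.8500| = 0.105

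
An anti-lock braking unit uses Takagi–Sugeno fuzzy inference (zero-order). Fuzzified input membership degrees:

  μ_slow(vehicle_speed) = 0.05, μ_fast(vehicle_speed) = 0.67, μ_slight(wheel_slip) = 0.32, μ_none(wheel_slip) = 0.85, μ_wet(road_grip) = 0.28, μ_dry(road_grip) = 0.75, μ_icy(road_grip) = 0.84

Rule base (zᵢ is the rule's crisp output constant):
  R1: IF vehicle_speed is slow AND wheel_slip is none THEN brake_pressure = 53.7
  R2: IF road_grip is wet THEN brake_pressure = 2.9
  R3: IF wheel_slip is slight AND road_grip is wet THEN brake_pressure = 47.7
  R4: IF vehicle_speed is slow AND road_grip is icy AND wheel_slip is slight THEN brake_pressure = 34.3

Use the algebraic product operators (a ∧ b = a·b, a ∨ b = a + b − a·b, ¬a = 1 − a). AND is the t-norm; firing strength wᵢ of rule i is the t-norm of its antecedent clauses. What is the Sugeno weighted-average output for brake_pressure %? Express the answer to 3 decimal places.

R1 (z=53.7): slow=0.05, none=0.85; AND[a·b] → w = 0.0425
R2 (z=2.9): wet=0.28 → w = 0.2800
R3 (z=47.7): slight=0.32, wet=0.28; AND[a·b] → w = 0.0896
R4 (z=34.3): slow=0.05, icy=0.84, slight=0.32; AND[a·b] → w = 0.0134
Weighted average = (0.0425·53.7 + 0.2800·2.9 + 0.0896·47.7 + 0.0134·34.3) / (0.0425 + 0.2800 + 0.0896 + 0.0134)
  = 7.8292 / 0.4255 = 18.398

18.398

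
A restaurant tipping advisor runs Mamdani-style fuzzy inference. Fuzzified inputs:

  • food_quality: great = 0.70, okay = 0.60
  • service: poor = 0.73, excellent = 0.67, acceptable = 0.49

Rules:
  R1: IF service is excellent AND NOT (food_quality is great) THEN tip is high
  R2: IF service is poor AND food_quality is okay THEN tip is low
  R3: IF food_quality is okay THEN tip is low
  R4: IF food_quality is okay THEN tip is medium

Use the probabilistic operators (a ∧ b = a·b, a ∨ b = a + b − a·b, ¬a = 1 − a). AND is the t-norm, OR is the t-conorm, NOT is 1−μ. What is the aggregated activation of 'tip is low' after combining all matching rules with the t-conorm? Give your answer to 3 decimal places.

R1: excellent=0.67, ¬great=1−0.70=0.30; AND[a·b] → w = 0.2010
R2: poor=0.73, okay=0.60; AND[a·b] → w = 0.4380
R3: okay=0.60 → w = 0.6000
R4: okay=0.60 → w = 0.6000
Rules with consequent 'low': {R2, R3} → strengths 0.4380, 0.6000
Aggregate via t-conorm [a + b − a·b]: 0.7752

0.775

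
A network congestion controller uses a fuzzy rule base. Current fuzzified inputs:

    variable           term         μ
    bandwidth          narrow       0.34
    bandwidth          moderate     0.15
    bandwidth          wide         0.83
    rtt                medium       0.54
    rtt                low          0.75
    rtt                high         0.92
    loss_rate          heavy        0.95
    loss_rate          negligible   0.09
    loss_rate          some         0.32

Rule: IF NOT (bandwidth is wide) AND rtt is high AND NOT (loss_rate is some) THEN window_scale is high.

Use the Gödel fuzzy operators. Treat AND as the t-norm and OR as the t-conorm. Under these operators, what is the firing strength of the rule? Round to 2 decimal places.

0.17

firing strength: ¬wide=1−0.83=0.17, high=0.92, ¬some=1−0.32=0.68; AND[min(a, b)] → w = 0.17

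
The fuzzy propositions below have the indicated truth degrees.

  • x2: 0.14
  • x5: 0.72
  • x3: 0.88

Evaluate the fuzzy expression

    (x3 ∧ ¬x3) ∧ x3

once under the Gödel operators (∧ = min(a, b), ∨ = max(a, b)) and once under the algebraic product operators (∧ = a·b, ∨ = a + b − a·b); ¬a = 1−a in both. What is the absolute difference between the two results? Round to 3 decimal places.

Under Gödel:
  ¬x3 = 1 − 0.88 = 0.12
  x3 ∧ ¬x3 = min(a, b) on (0.88, 0.12) = 0.12
  (x3 ∧ ¬x3) ∧ x3 = min(a, b) on (0.12, 0.88) = 0.12
  → value = 0.1200
Under algebraic product:
  ¬x3 = 1 − 0.8800 = 0.1200
  x3 ∧ ¬x3 = a·b on (0.8800, 0.1200) = 0.1056
  (x3 ∧ ¬x3) ∧ x3 = a·b on (0.1056, 0.8800) = 0.0929
  → value = 0.0929
|0.1200 − 0.0929| = 0.027

0.027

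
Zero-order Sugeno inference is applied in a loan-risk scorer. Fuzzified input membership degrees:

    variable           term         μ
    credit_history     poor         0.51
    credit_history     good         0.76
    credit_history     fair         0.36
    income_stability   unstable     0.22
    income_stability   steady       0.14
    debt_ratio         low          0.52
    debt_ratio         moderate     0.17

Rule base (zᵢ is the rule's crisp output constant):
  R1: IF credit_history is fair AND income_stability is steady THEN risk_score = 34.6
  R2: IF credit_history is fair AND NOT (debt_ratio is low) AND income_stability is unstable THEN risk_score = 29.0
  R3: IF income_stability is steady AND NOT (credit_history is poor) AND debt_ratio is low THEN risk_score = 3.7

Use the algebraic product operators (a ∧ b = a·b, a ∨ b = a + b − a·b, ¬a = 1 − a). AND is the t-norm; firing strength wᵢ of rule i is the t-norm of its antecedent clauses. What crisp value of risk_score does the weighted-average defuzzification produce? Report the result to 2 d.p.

R1 (z=34.6): fair=0.36, steady=0.14; AND[a·b] → w = 0.0504
R2 (z=29.0): fair=0.36, ¬low=1−0.52=0.48, unstable=0.22; AND[a·b] → w = 0.0380
R3 (z=3.7): steady=0.14, ¬poor=1−0.51=0.49, low=0.52; AND[a·b] → w = 0.0357
Weighted average = (0.0504·34.6 + 0.0380·29.0 + 0.0357·3.7) / (0.0504 + 0.0380 + 0.0357)
  = 2.9783 / 0.1241 = 24.00

24.00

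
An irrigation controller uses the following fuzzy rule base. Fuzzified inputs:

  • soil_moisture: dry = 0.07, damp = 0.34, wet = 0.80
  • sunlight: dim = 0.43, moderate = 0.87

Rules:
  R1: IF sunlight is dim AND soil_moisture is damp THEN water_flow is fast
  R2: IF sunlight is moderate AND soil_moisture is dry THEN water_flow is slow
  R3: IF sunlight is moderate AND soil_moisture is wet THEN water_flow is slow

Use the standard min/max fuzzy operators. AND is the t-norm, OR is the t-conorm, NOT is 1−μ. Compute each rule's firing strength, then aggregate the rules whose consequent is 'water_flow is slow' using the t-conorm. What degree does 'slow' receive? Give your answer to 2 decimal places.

R1: dim=0.43, damp=0.34; AND[min(a, b)] → w = 0.34
R2: moderate=0.87, dry=0.07; AND[min(a, b)] → w = 0.07
R3: moderate=0.87, wet=0.80; AND[min(a, b)] → w = 0.80
Rules with consequent 'slow': {R2, R3} → strengths 0.07, 0.80
Aggregate via t-conorm [max(a, b)]: 0.80

0.80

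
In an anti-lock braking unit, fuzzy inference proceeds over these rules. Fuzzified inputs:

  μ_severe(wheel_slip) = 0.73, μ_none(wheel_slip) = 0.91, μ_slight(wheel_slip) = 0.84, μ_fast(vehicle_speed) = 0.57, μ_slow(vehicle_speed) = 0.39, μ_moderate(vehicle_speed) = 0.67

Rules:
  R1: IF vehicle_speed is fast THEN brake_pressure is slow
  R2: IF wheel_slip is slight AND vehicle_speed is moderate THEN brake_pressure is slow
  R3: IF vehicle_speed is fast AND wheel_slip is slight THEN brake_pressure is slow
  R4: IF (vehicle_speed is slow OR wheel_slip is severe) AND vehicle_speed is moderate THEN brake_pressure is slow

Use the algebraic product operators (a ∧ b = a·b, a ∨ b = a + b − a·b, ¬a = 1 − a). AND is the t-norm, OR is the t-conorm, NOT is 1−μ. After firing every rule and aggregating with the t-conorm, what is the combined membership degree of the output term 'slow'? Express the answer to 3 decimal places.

R1: fast=0.57 → w = 0.5700
R2: slight=0.84, moderate=0.67; AND[a·b] → w = 0.5628
R3: fast=0.57, slight=0.84; AND[a·b] → w = 0.4788
R4: (slow=0.39 OR severe=0.73) = 0.8353; AND[a·b] with moderate=0.67 → w = 0.5597
Rules with consequent 'slow': {R1, R2, R3, R4} → strengths 0.5700, 0.5628, 0.4788, 0.5597
Aggregate via t-conorm [a + b − a·b]: 0.9569

0.957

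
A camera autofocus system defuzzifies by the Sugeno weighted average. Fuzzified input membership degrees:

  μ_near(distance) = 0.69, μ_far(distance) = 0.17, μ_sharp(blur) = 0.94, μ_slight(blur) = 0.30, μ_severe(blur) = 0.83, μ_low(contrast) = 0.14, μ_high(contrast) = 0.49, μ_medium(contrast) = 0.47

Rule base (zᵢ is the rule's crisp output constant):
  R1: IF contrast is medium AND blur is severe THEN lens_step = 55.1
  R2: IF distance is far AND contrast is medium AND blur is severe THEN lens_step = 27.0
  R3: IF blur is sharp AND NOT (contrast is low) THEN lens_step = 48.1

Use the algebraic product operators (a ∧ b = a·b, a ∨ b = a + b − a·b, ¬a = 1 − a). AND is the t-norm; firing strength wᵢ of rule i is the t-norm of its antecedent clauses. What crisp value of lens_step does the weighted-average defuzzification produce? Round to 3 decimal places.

49.153

R1 (z=55.1): medium=0.47, severe=0.83; AND[a·b] → w = 0.3901
R2 (z=27.0): far=0.17, medium=0.47, severe=0.83; AND[a·b] → w = 0.0663
R3 (z=48.1): sharp=0.94, ¬low=1−0.14=0.86; AND[a·b] → w = 0.8084
Weighted average = (0.3901·55.1 + 0.0663·27.0 + 0.8084·48.1) / (0.3901 + 0.0663 + 0.8084)
  = 62.1691 / 1.2648 = 49.153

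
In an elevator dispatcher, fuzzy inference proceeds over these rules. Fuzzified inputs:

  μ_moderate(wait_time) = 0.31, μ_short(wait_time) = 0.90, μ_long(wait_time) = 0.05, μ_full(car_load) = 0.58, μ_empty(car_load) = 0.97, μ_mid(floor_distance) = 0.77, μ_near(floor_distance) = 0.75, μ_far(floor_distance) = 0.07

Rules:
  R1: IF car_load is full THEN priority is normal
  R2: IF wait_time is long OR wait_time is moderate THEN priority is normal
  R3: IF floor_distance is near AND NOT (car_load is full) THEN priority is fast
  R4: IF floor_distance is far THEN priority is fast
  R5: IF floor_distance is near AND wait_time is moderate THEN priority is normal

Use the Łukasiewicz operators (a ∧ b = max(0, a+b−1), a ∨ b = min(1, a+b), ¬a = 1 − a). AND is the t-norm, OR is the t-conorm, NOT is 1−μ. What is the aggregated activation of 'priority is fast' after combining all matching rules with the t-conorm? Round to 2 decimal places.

R1: full=0.58 → w = 0.58
R2: long=0.05, moderate=0.31; OR[min(1, a+b)] → w = 0.36
R3: near=0.75, ¬full=1−0.58=0.42; AND[max(0, a+b−1)] → w = 0.17
R4: far=0.07 → w = 0.07
R5: near=0.75, moderate=0.31; AND[max(0, a+b−1)] → w = 0.06
Rules with consequent 'fast': {R3, R4} → strengths 0.17, 0.07
Aggregate via t-conorm [min(1, a+b)]: 0.24

0.24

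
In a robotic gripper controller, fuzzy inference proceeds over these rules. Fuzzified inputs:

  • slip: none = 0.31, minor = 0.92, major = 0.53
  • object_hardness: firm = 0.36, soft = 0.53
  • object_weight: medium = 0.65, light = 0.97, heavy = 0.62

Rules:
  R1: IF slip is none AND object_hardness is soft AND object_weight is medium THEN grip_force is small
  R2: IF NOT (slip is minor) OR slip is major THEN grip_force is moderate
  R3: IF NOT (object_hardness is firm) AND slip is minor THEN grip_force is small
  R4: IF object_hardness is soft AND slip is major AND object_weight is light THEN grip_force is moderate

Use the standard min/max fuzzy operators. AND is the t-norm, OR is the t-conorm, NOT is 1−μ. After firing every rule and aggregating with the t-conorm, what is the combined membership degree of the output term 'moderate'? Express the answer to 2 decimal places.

0.53

R1: none=0.31, soft=0.53, medium=0.65; AND[min(a, b)] → w = 0.31
R2: ¬minor=1−0.92=0.08, major=0.53; OR[max(a, b)] → w = 0.53
R3: ¬firm=1−0.36=0.64, minor=0.92; AND[min(a, b)] → w = 0.64
R4: soft=0.53, major=0.53, light=0.97; AND[min(a, b)] → w = 0.53
Rules with consequent 'moderate': {R2, R4} → strengths 0.53, 0.53
Aggregate via t-conorm [max(a, b)]: 0.53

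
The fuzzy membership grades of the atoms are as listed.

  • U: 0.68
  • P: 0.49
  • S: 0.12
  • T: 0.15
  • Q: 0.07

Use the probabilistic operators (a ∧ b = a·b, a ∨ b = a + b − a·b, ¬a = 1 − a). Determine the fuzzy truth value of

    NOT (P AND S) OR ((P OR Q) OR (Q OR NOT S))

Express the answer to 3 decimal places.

0.997

P AND S = a·b on (0.4900, 0.1200) = 0.0588
NOT (P AND S) = 1 − 0.0588 = 0.9412
P OR Q = a + b − a·b on (0.4900, 0.0700) = 0.5257
NOT S = 1 − 0.1200 = 0.8800
Q OR NOT S = a + b − a·b on (0.0700, 0.8800) = 0.8884
(P OR Q) OR (Q OR NOT S) = a + b − a·b on (0.5257, 0.8884) = 0.9471
NOT (P AND S) OR ((P OR Q) OR (Q OR NOT S)) = a + b − a·b on (0.9412, 0.9471) = 0.9969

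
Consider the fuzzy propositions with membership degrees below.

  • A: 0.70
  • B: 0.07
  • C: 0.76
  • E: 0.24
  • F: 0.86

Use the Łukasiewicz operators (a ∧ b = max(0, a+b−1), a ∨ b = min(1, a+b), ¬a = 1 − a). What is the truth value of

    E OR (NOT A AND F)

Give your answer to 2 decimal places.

NOT A = 1 − 0.70 = 0.30
NOT A AND F = max(0, a+b−1) on (0.30, 0.86) = 0.16
E OR (NOT A AND F) = min(1, a+b) on (0.24, 0.16) = 0.40

0.40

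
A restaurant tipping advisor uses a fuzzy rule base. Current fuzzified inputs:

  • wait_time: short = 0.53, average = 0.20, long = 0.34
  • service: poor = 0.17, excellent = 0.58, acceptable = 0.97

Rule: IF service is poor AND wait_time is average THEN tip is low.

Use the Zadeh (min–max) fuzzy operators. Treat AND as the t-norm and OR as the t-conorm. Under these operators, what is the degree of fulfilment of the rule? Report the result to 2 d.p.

0.17

firing strength: poor=0.17, average=0.20; AND[min(a, b)] → w = 0.17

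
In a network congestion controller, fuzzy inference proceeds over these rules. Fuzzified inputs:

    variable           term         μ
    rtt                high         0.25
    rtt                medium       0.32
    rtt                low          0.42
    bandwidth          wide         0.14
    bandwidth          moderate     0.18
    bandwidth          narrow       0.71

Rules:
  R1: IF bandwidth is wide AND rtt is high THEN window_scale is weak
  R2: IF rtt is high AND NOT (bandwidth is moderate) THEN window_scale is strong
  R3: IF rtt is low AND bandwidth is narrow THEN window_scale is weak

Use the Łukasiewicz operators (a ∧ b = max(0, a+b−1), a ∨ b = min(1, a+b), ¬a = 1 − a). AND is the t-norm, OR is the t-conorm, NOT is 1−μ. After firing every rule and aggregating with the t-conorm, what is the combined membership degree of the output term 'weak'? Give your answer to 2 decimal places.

0.13

R1: wide=0.14, high=0.25; AND[max(0, a+b−1)] → w = 0.00
R2: high=0.25, ¬moderate=1−0.18=0.82; AND[max(0, a+b−1)] → w = 0.07
R3: low=0.42, narrow=0.71; AND[max(0, a+b−1)] → w = 0.13
Rules with consequent 'weak': {R1, R3} → strengths 0.00, 0.13
Aggregate via t-conorm [min(1, a+b)]: 0.13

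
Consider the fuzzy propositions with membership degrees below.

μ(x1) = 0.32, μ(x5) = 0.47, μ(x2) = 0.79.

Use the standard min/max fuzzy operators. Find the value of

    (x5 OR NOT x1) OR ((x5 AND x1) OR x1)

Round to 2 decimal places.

0.68

NOT x1 = 1 − 0.32 = 0.68
x5 OR NOT x1 = max(a, b) on (0.47, 0.68) = 0.68
x5 AND x1 = min(a, b) on (0.47, 0.32) = 0.32
(x5 AND x1) OR x1 = max(a, b) on (0.32, 0.32) = 0.32
(x5 OR NOT x1) OR ((x5 AND x1) OR x1) = max(a, b) on (0.68, 0.32) = 0.68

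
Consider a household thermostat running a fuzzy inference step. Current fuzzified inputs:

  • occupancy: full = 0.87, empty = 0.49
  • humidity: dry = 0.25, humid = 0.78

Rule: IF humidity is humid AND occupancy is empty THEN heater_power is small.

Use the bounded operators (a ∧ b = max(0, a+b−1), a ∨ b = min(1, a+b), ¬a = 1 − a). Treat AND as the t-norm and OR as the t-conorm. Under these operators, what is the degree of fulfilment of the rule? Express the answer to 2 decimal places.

0.27

firing strength: humid=0.78, empty=0.49; AND[max(0, a+b−1)] → w = 0.27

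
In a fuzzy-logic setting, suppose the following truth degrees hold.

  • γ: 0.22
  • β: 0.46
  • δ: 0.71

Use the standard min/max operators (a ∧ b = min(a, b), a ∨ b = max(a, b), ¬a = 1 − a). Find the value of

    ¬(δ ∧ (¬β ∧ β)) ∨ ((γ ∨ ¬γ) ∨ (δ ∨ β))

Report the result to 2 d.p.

¬β = 1 − 0.46 = 0.54
¬β ∧ β = min(a, b) on (0.54, 0.46) = 0.46
δ ∧ (¬β ∧ β) = min(a, b) on (0.71, 0.46) = 0.46
¬(δ ∧ (¬β ∧ β)) = 1 − 0.46 = 0.54
¬γ = 1 − 0.22 = 0.78
γ ∨ ¬γ = max(a, b) on (0.22, 0.78) = 0.78
δ ∨ β = max(a, b) on (0.71, 0.46) = 0.71
(γ ∨ ¬γ) ∨ (δ ∨ β) = max(a, b) on (0.78, 0.71) = 0.78
¬(δ ∧ (¬β ∧ β)) ∨ ((γ ∨ ¬γ) ∨ (δ ∨ β)) = max(a, b) on (0.54, 0.78) = 0.78

0.78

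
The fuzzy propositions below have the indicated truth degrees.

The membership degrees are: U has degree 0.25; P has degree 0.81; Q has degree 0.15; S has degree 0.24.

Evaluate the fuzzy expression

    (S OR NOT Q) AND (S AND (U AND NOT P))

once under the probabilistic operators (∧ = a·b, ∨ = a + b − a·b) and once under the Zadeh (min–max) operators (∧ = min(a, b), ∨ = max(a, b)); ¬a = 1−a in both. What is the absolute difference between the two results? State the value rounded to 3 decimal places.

0.180

Under probabilistic:
  NOT Q = 1 − 0.1500 = 0.8500
  S OR NOT Q = a + b − a·b on (0.2400, 0.8500) = 0.8860
  NOT P = 1 − 0.8100 = 0.1900
  U AND NOT P = a·b on (0.2500, 0.1900) = 0.0475
  S AND (U AND NOT P) = a·b on (0.2400, 0.0475) = 0.0114
  (S OR NOT Q) AND (S AND (U AND NOT P)) = a·b on (0.8860, 0.0114) = 0.0101
  → value = 0.0101
Under Zadeh (min–max):
  NOT Q = 1 − 0.15 = 0.85
  S OR NOT Q = max(a, b) on (0.24, 0.85) = 0.85
  NOT P = 1 − 0.81 = 0.19
  U AND NOT P = min(a, b) on (0.25, 0.19) = 0.19
  S AND (U AND NOT P) = min(a, b) on (0.24, 0.19) = 0.19
  (S OR NOT Q) AND (S AND (U AND NOT P)) = min(a, b) on (0.85, 0.19) = 0.19
  → value = 0.1900
|0.0101 − 0.1900| = 0.180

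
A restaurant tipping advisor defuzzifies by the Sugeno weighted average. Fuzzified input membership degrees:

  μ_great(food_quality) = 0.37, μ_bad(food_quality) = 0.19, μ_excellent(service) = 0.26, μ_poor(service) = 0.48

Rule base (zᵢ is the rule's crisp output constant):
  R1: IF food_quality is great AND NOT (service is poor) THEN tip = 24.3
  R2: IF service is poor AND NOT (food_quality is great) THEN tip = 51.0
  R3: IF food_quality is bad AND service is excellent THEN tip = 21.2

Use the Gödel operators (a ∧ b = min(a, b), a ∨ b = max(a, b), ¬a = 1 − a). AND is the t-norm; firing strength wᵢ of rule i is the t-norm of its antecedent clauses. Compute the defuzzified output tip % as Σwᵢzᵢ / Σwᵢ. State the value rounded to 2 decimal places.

36.06

R1 (z=24.3): great=0.37, ¬poor=1−0.48=0.52; AND[min(a, b)] → w = 0.37
R2 (z=51.0): poor=0.48, ¬great=1−0.37=0.63; AND[min(a, b)] → w = 0.48
R3 (z=21.2): bad=0.19, excellent=0.26; AND[min(a, b)] → w = 0.19
Weighted average = (0.37·24.3 + 0.48·51.0 + 0.19·21.2) / (0.37 + 0.48 + 0.19)
  = 37.4990 / 1.0400 = 36.06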